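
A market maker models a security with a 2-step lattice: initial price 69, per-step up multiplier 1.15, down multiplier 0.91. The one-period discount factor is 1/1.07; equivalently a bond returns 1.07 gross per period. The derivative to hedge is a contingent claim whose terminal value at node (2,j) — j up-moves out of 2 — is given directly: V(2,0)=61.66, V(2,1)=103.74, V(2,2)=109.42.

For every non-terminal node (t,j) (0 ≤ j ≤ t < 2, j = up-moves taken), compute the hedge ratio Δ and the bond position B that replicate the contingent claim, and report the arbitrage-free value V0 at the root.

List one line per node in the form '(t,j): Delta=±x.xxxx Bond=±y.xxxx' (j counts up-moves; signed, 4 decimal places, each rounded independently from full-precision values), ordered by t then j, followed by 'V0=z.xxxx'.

No-arbitrage ⇒ martingale measure with p* = (R−d)/(u−d) = 0.6667.
At expiry t=2: V(2,0)=61.6600, V(2,1)=103.7400, V(2,2)=109.4200
Node (1,0) S=62.7900: V=(p*·103.7400+(1−p*)·61.6600)/1.07=83.8442; Δ=(103.7400−61.6600)/(72.2085−57.1389)=2.7924; B=V−Δ·S=-91.4891
Node (1,1) S=79.3500: V=(p*·109.4200+(1−p*)·103.7400)/1.07=100.4922; Δ=(109.4200−103.7400)/(91.2525−72.2085)=0.2983; B=V−Δ·S=76.8255
Node (0,0) S=69.0000: V=(p*·100.4922+(1−p*)·83.8442)/1.07=88.7317; Δ=(100.4922−83.8442)/(79.3500−62.7900)=1.0053; B=V−Δ·S=19.3651
Each (Δ,B) replicates both successor values, so the strategy is self-financing and V0 is arbitrage-free.

(0,0): Delta=1.0053 Bond=19.3651
(1,0): Delta=2.7924 Bond=-91.4891
(1,1): Delta=0.2983 Bond=76.8255
V0=88.7317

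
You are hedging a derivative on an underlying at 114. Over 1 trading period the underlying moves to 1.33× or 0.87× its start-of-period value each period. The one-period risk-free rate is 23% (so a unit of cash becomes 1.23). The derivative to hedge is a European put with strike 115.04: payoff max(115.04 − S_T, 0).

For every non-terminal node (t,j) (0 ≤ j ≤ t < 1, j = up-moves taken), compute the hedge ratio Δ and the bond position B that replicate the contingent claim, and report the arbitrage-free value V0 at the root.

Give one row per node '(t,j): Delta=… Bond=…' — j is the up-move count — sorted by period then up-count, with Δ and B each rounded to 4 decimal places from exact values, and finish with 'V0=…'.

No-arbitrage ⇒ martingale measure with p* = (R−d)/(u−d) = 0.7826.
Terminal payoffs: V(1,0)=15.8600, V(1,1)=0.0000
(0,0): S=114.0000. Δ = (V_up−V_dn)/(S_up−S_dn) = (0.0000−15.8600)/(151.6200−99.1800) = -0.3024. V = [p*·0.0000 + (1−p*)·15.8600]/1.23 = 2.8031. B = V − Δ·S = 37.2814.
Check: Δ(0,0)·S0 + B(0,0) = 2.8031 = V0.

(0,0): Delta=-0.3024 Bond=37.2814
V0=2.8031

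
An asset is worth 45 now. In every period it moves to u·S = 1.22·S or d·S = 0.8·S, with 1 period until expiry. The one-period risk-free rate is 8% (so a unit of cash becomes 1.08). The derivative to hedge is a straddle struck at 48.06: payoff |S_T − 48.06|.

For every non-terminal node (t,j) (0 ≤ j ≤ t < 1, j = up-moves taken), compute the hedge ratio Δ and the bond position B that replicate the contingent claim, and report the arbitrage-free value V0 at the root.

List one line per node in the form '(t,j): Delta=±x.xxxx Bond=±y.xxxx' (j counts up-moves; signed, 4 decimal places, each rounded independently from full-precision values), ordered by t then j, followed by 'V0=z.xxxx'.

Since d<R<u, set p* = (R−d)/(u−d) = 0.6667; price each node as the discounted p*-expectation of its children.
At expiry t=1: V(1,0)=12.0600, V(1,1)=6.8400
  t=0,j=0: stock 45.0000 → up 54.9000 (V=6.8400), down 36.0000 (V=12.0600). Price 7.9444; hedge Δ=-0.2762, bond B=20.3730.
Check: Δ(0,0)·S0 + B(0,0) = 7.9444 = V0.

(0,0): Delta=-0.2762 Bond=20.3730
V0=7.9444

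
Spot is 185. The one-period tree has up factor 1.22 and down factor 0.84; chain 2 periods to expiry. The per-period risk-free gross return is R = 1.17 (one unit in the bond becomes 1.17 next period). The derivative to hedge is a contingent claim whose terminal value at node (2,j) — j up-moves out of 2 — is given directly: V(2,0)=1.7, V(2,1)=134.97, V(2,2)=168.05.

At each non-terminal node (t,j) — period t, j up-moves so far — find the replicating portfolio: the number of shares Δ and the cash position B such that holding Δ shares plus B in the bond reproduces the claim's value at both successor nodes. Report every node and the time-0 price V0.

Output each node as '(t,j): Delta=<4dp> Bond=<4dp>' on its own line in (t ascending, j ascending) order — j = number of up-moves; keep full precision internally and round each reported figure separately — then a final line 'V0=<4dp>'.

No-arbitrage ⇒ martingale measure with p* = (R−d)/(u−d) = 0.8684.
Payoff layer (t=2): V(2,0)=1.7000, V(2,1)=134.9700, V(2,2)=168.0500
(1,0): S=155.4000. Δ = (V_up−V_dn)/(S_up−S_dn) = (134.9700−1.7000)/(189.5880−130.5360) = 2.2568. V = [p*·134.9700 + (1−p*)·1.7000]/1.17 = 100.3713. B = V − Δ·S = -250.3392.
(1,1): S=225.7000. Δ = (V_up−V_dn)/(S_up−S_dn) = (168.0500−134.9700)/(275.3540−189.5880) = 0.3857. V = [p*·168.0500 + (1−p*)·134.9700]/1.17 = 139.9123. B = V − Δ·S = 52.8596.
(0,0): S=185.0000. Δ = (V_up−V_dn)/(S_up−S_dn) = (139.9123−100.3713)/(225.7000−155.4000) = 0.5625. V = [p*·139.9123 + (1−p*)·100.3713]/1.17 = 115.1363. B = V − Δ·S = 11.0813.
Root portfolio cost Δ·185+B reproduces V0=115.1363.

(0,0): Delta=0.5625 Bond=11.0813
(1,0): Delta=2.2568 Bond=-250.3392
(1,1): Delta=0.3857 Bond=52.8596
V0=115.1363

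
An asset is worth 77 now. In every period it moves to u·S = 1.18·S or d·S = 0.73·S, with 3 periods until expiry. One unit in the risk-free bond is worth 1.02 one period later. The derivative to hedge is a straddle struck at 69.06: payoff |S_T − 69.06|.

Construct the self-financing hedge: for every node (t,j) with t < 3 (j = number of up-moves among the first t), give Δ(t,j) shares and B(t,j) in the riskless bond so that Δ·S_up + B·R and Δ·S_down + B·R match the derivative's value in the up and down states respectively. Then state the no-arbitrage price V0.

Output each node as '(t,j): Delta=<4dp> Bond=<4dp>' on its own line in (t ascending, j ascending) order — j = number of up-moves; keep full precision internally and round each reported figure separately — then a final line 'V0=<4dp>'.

Since d<R<u, set p* = (R−d)/(u−d) = 0.6444; price each node as the discounted p*-expectation of its children.
Terminal payoffs: V(3,0)=39.1057, V(3,1)=20.6407, V(3,2)=9.2068, V(3,3)=57.4535
Node (2,0) S=41.0333: V=(p*·20.6407+(1−p*)·39.1057)/1.02=26.6726; Δ=(20.6407−39.1057)/(48.4193−29.9543)=-1.0000; B=V−Δ·S=67.7059
Node (2,1) S=66.3278: V=(p*·9.2068+(1−p*)·20.6407)/1.02=13.0120; Δ=(9.2068−20.6407)/(78.2668−48.4193)=-0.3831; B=V−Δ·S=38.4206
Node (2,2) S=107.2148: V=(p*·57.4535+(1−p*)·9.2068)/1.02=39.5089; Δ=(57.4535−9.2068)/(126.5135−78.2668)=1.0000; B=V−Δ·S=-67.7059
Node (1,0) S=56.2100: V=(p*·13.0120+(1−p*)·26.6726)/1.02=17.5187; Δ=(13.0120−26.6726)/(66.3278−41.0333)=-0.5401; B=V−Δ·S=47.8756
Node (1,1) S=90.8600: V=(p*·39.5089+(1−p*)·13.0120)/1.02=29.4978; Δ=(39.5089−13.0120)/(107.2148−66.3278)=0.6481; B=V−Δ·S=-29.3843
Node (0,0) S=77.0000: V=(p*·29.4978+(1−p*)·17.5187)/1.02=24.7437; Δ=(29.4978−17.5187)/(90.8600−56.2100)=0.3457; B=V−Δ·S=-1.8766
The time-0 hedge costs 24.7437, which is the no-arbitrage price.

(0,0): Delta=0.3457 Bond=-1.8766
(1,0): Delta=-0.5401 Bond=47.8756
(1,1): Delta=0.6481 Bond=-29.3843
(2,0): Delta=-1.0000 Bond=67.7059
(2,1): Delta=-0.3831 Bond=38.4206
(2,2): Delta=1.0000 Bond=-67.7059
V0=24.7437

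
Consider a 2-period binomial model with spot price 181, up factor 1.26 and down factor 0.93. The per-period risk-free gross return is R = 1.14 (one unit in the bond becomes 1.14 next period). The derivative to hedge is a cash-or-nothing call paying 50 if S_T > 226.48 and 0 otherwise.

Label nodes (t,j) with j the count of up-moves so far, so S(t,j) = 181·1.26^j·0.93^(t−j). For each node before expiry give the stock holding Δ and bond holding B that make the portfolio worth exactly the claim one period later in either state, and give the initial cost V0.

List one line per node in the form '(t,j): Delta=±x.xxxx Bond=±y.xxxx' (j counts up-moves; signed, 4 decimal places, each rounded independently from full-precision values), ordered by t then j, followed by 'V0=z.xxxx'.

Risk-neutral probability p* = (R−d)/(u−d) = (1.14−0.93)/(1.26−0.93) = 0.6364.
Payoff layer (t=2): V(2,0)=0.0000, V(2,1)=0.0000, V(2,2)=50.0000
(1,0): S=168.3300. Δ = (V_up−V_dn)/(S_up−S_dn) = (0.0000−0.0000)/(212.0958−156.5469) = 0.0000. V = [p*·0.0000 + (1−p*)·0.0000]/1.14 = 0.0000. B = V − Δ·S = 0.0000.
(1,1): S=228.0600. Δ = (V_up−V_dn)/(S_up−S_dn) = (50.0000−0.0000)/(287.3556−212.0958) = 0.6644. V = [p*·50.0000 + (1−p*)·0.0000]/1.14 = 27.9107. B = V − Δ·S = -123.6045.
(0,0): S=181.0000. Δ = (V_up−V_dn)/(S_up−S_dn) = (27.9107−0.0000)/(228.0600−168.3300) = 0.4673. V = [p*·27.9107 + (1−p*)·0.0000]/1.14 = 15.5801. B = V − Δ·S = -68.9977.
Root portfolio cost Δ·181+B reproduces V0=15.5801.

(0,0): Delta=0.4673 Bond=-68.9977
(1,0): Delta=0.0000 Bond=0.0000
(1,1): Delta=0.6644 Bond=-123.6045
V0=15.5801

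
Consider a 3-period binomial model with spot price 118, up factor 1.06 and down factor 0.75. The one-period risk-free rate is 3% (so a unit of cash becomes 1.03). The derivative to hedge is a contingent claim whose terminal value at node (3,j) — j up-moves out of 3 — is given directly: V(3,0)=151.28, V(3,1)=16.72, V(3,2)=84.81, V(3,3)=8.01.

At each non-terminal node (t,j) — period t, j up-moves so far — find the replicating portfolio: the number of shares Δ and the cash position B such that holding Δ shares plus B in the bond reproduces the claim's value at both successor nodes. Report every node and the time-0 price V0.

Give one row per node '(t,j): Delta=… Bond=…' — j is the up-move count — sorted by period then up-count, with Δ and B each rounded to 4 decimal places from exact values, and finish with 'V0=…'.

(0,0): Delta=-1.3402 Bond=182.4459
(1,0): Delta=1.7156 Bond=-82.5198
(1,1): Delta=-1.5719 Bond=216.8949
(2,0): Delta=-6.5396 Bond=462.9402
(2,1): Delta=2.3414 Bond=-143.7028
(2,2): Delta=-1.8686 Bond=262.7344
V0=24.2979

Risk-neutral probability p* = (R−d)/(u−d) = (1.03−0.75)/(1.06−0.75) = 0.9032.
Terminal values V(3,·): V(3,0)=151.2800, V(3,1)=16.7200, V(3,2)=84.8100, V(3,3)=8.0100
Node (2,0) S=66.3750: V=(p*·16.7200+(1−p*)·151.2800)/1.03=28.8757; Δ=(16.7200−151.2800)/(70.3575−49.7812)=-6.5396; B=V−Δ·S=462.9402
Node (2,1) S=93.8100: V=(p*·84.8100+(1−p*)·16.7200)/1.03=75.9424; Δ=(84.8100−16.7200)/(99.4386−70.3575)=2.3414; B=V−Δ·S=-143.7028
Node (2,2) S=132.5848: V=(p*·8.0100+(1−p*)·84.8100)/1.03=14.9925; Δ=(8.0100−84.8100)/(140.5399−99.4386)=-1.8686; B=V−Δ·S=262.7344
Node (1,0) S=88.5000: V=(p*·75.9424+(1−p*)·28.8757)/1.03=69.3083; Δ=(75.9424−28.8757)/(93.8100−66.3750)=1.7156; B=V−Δ·S=-82.5198
Node (1,1) S=125.0800: V=(p*·14.9925+(1−p*)·75.9424)/1.03=20.2824; Δ=(14.9925−75.9424)/(132.5848−93.8100)=-1.5719; B=V−Δ·S=216.8949
Node (0,0) S=118.0000: V=(p*·20.2824+(1−p*)·69.3083)/1.03=24.2979; Δ=(20.2824−69.3083)/(125.0800−88.5000)=-1.3402; B=V−Δ·S=182.4459
The time-0 hedge costs 24.2979, which is the no-arbitrage price.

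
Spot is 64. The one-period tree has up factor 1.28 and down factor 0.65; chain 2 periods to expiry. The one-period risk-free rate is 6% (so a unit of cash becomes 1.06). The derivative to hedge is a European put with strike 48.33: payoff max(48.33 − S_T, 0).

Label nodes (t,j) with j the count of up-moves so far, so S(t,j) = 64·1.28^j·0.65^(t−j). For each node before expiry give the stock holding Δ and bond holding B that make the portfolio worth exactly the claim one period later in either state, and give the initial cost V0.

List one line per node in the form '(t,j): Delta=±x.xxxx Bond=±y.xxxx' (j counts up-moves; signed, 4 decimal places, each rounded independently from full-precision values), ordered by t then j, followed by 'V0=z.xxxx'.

Under the risk-neutral measure, an up-move has probability p* = (R−d)/(u−d) = 0.6508 and values discount at R = 1.06.
Payoff layer (t=2): V(2,0)=21.2900, V(2,1)=0.0000, V(2,2)=0.0000
  t=1,j=0: stock 41.6000 → up 53.2480 (V=0.0000), down 27.0400 (V=21.2900). Price 7.0138; hedge Δ=-0.8123, bond B=40.8074.
  t=1,j=1: stock 81.9200 → up 104.8576 (V=0.0000), down 53.2480 (V=0.0000). Price 0.0000; hedge Δ=0.0000, bond B=0.0000.
  t=0,j=0: stock 64.0000 → up 81.9200 (V=0.0000), down 41.6000 (V=7.0138). Price 2.3106; hedge Δ=-0.1740, bond B=13.4436.
Check: Δ(0,0)·S0 + B(0,0) = 2.3106 = V0.

(0,0): Delta=-0.1740 Bond=13.4436
(1,0): Delta=-0.8123 Bond=40.8074
(1,1): Delta=0.0000 Bond=0.0000
V0=2.3106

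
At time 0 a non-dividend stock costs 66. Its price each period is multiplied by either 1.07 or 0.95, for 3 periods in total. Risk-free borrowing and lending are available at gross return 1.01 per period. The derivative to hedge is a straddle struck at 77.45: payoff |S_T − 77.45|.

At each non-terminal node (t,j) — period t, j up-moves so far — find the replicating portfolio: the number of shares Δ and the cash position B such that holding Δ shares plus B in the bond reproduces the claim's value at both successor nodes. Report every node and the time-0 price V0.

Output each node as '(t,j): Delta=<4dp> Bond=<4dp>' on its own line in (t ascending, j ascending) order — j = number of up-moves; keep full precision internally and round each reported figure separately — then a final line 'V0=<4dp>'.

No-arbitrage ⇒ martingale measure with p* = (R−d)/(u−d) = 0.5000.
Terminal payoffs: V(3,0)=20.8633, V(3,1)=13.7155, V(3,2)=5.6648, V(3,3)=3.4028
(2,0): S=59.5650. Δ = (V_up−V_dn)/(S_up−S_dn) = (13.7155−20.8633)/(63.7345−56.5867) = -1.0000. V = [p*·13.7155 + (1−p*)·20.8633]/1.01 = 17.1182. B = V − Δ·S = 76.6832.
(2,1): S=67.0890. Δ = (V_up−V_dn)/(S_up−S_dn) = (5.6648−13.7155)/(71.7852−63.7345) = -1.0000. V = [p*·5.6648 + (1−p*)·13.7155]/1.01 = 9.5942. B = V − Δ·S = 76.6832.
(2,2): S=75.5634. Δ = (V_up−V_dn)/(S_up−S_dn) = (3.4028−5.6648)/(80.8528−71.7852) = -0.2495. V = [p*·3.4028 + (1−p*)·5.6648]/1.01 = 4.4889. B = V − Δ·S = 23.3383.
(1,0): S=62.7000. Δ = (V_up−V_dn)/(S_up−S_dn) = (9.5942−17.1182)/(67.0890−59.5650) = -1.0000. V = [p*·9.5942 + (1−p*)·17.1182]/1.01 = 13.2239. B = V − Δ·S = 75.9239.
(1,1): S=70.6200. Δ = (V_up−V_dn)/(S_up−S_dn) = (4.4889−9.5942)/(75.5634−67.0890) = -0.6024. V = [p*·4.4889 + (1−p*)·9.5942]/1.01 = 6.9718. B = V − Δ·S = 49.5156.
(0,0): S=66.0000. Δ = (V_up−V_dn)/(S_up−S_dn) = (6.9718−13.2239)/(70.6200−62.7000) = -0.7894. V = [p*·6.9718 + (1−p*)·13.2239]/1.01 = 9.9979. B = V − Δ·S = 62.0988.
Root portfolio cost Δ·66+B reproduces V0=9.9979.

(0,0): Delta=-0.7894 Bond=62.0988
(1,0): Delta=-1.0000 Bond=75.9239
(1,1): Delta=-0.6024 Bond=49.5156
(2,0): Delta=-1.0000 Bond=76.6832
(2,1): Delta=-1.0000 Bond=76.6832
(2,2): Delta=-0.2495 Bond=23.3383
V0=9.9979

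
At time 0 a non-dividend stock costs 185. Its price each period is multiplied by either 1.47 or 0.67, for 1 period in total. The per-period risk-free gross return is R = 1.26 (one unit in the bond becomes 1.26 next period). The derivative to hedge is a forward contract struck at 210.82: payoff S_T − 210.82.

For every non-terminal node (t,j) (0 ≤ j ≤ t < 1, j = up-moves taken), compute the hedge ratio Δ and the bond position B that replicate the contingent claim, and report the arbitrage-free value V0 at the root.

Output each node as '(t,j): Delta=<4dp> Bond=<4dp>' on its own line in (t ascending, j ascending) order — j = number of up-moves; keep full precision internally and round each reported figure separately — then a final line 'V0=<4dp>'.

(0,0): Delta=1.0000 Bond=-167.3175
V0=17.6825

Since d<R<u, set p* = (R−d)/(u−d) = 0.7375; price each node as the discounted p*-expectation of its children.
Terminal payoffs: V(1,0)=-86.8700, V(1,1)=61.1300
  t=0,j=0: stock 185.0000 → up 271.9500 (V=61.1300), down 123.9500 (V=-86.8700). Price 17.6825; hedge Δ=1.0000, bond B=-167.3175.
Self-financing check: at every node Δ·S+B equals the discounted successor values.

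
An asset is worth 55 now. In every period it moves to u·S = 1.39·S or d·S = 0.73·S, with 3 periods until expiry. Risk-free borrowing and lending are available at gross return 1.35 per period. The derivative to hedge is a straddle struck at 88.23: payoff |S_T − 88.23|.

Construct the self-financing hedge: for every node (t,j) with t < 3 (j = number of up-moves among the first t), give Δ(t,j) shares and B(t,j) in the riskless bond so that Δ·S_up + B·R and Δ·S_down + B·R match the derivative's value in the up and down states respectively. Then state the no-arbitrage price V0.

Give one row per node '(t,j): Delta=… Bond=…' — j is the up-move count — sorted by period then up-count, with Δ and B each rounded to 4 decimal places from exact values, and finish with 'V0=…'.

No-arbitrage ⇒ martingale measure with p* = (R−d)/(u−d) = 0.9394.
Payoff layer (t=3): V(3,0)=66.8341, V(3,1)=47.4898, V(3,2)=10.6562, V(3,3)=59.4790
Node (2,0) S=29.3095: V=(p*·47.4898+(1−p*)·66.8341)/1.35=36.0461; Δ=(47.4898−66.8341)/(40.7402−21.3959)=-1.0000; B=V−Δ·S=65.3556
Node (2,1) S=55.8085: V=(p*·10.6562+(1−p*)·47.4898)/1.35=9.5471; Δ=(10.6562−47.4898)/(77.5738−40.7402)=-1.0000; B=V−Δ·S=65.3556
Node (2,2) S=106.2655: V=(p*·59.4790+(1−p*)·10.6562)/1.35=41.8667; Δ=(59.4790−10.6562)/(147.7090−77.5738)=0.6961; B=V−Δ·S=-32.1073
Node (1,0) S=40.1500: V=(p*·9.5471+(1−p*)·36.0461)/1.35=8.2615; Δ=(9.5471−36.0461)/(55.8085−29.3095)=-1.0000; B=V−Δ·S=48.4115
Node (1,1) S=76.4500: V=(p*·41.8667+(1−p*)·9.5471)/1.35=29.5615; Δ=(41.8667−9.5471)/(106.2655−55.8085)=0.6405; B=V−Δ·S=-19.4077
Node (0,0) S=55.0000: V=(p*·29.5615+(1−p*)·8.2615)/1.35=20.9411; Δ=(29.5615−8.2615)/(76.4500−40.1500)=0.5868; B=V−Δ·S=-11.3315
Root portfolio cost Δ·55+B reproduces V0=20.9411.

(0,0): Delta=0.5868 Bond=-11.3315
(1,0): Delta=-1.0000 Bond=48.4115
(1,1): Delta=0.6405 Bond=-19.4077
(2,0): Delta=-1.0000 Bond=65.3556
(2,1): Delta=-1.0000 Bond=65.3556
(2,2): Delta=0.6961 Bond=-32.1073
V0=20.9411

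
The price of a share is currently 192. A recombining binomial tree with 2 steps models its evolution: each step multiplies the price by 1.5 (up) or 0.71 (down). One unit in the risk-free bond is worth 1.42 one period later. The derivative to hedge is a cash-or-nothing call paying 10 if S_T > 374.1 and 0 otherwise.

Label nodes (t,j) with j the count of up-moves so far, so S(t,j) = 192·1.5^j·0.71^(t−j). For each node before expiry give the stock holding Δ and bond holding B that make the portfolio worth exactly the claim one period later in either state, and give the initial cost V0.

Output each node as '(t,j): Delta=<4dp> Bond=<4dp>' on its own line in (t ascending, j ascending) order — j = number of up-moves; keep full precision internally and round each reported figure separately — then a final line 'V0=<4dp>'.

(0,0): Delta=0.0417 Bond=-4.0058
(1,0): Delta=0.0000 Bond=0.0000
(1,1): Delta=0.0440 Bond=-6.3291
V0=4.0058

Under the risk-neutral measure, an up-move has probability p* = (R−d)/(u−d) = 0.8987 and values discount at R = 1.42.
Terminal values V(2,·): V(2,0)=0.0000, V(2,1)=0.0000, V(2,2)=10.0000
Node (1,0) S=136.3200: V=(p*·0.0000+(1−p*)·0.0000)/1.42=0.0000; Δ=(0.0000−0.0000)/(204.4800−96.7872)=0.0000; B=V−Δ·S=0.0000
Node (1,1) S=288.0000: V=(p*·10.0000+(1−p*)·0.0000)/1.42=6.3291; Δ=(10.0000−0.0000)/(432.0000−204.4800)=0.0440; B=V−Δ·S=-6.3291
Node (0,0) S=192.0000: V=(p*·6.3291+(1−p*)·0.0000)/1.42=4.0058; Δ=(6.3291−0.0000)/(288.0000−136.3200)=0.0417; B=V−Δ·S=-4.0058
Self-financing check: at every node Δ·S+B equals the discounted successor values.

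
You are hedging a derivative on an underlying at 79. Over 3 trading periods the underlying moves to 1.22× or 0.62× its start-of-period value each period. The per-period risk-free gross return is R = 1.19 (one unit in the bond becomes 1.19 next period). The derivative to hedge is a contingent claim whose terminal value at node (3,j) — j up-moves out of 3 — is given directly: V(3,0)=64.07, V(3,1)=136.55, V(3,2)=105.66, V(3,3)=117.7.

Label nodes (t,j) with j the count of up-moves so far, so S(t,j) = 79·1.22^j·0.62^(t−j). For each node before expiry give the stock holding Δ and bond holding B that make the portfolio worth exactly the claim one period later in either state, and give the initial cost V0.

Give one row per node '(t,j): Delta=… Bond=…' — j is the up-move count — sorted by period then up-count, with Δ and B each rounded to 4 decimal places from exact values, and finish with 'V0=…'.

(0,0): Delta=0.1209 Bond=59.4053
(1,0): Delta=-0.7355 Bond=112.6367
(1,1): Delta=0.1438 Bond=68.4847
(2,0): Delta=3.9779 Bond=-9.0975
(2,1): Delta=-0.8616 Bond=141.5711
(2,2): Delta=0.1707 Bond=78.3350
V0=68.9535

Under the risk-neutral measure, an up-move has probability p* = (R−d)/(u−d) = 0.9500 and values discount at R = 1.19.
At expiry t=3: V(3,0)=64.0700, V(3,1)=136.5500, V(3,2)=105.6600, V(3,3)=117.7000
  t=2,j=0: stock 30.3676 → up 37.0485 (V=136.5500), down 18.8279 (V=64.0700). Price 111.7025; hedge Δ=3.9779, bond B=-9.0975.
  t=2,j=1: stock 59.7556 → up 72.9018 (V=105.6600), down 37.0485 (V=136.5500). Price 90.0878; hedge Δ=-0.8616, bond B=141.5711.
  t=2,j=2: stock 117.5836 → up 143.4520 (V=117.7000), down 72.9018 (V=105.6600). Price 98.4017; hedge Δ=0.1707, bond B=78.3350.
  t=1,j=0: stock 48.9800 → up 59.7556 (V=90.0878), down 30.3676 (V=111.7025). Price 76.6122; hedge Δ=-0.7355, bond B=112.6367.
  t=1,j=1: stock 96.3800 → up 117.5836 (V=98.4017), down 59.7556 (V=90.0878). Price 82.3412; hedge Δ=0.1438, bond B=68.4847.
  t=0,j=0: stock 79.0000 → up 96.3800 (V=82.3412), down 48.9800 (V=76.6122). Price 68.9535; hedge Δ=0.1209, bond B=59.4053.
The time-0 hedge costs 68.9535, which is the no-arbitrage price.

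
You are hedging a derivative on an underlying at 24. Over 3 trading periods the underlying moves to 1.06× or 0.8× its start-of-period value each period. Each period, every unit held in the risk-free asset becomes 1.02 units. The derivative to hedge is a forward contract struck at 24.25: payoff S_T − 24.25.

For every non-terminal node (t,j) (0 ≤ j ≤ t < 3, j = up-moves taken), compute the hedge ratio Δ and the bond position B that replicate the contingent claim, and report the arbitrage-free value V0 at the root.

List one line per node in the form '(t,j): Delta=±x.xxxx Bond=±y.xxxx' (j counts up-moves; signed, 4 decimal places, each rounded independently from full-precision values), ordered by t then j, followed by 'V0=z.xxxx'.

(0,0): Delta=1.0000 Bond=-22.8513
(1,0): Delta=1.0000 Bond=-23.3083
(1,1): Delta=1.0000 Bond=-23.3083
(2,0): Delta=1.0000 Bond=-23.7745
(2,1): Delta=1.0000 Bond=-23.7745
(2,2): Delta=1.0000 Bond=-23.7745
V0=1.1487

Since d<R<u, set p* = (R−d)/(u−d) = 0.8462; price each node as the discounted p*-expectation of its children.
Terminal payoffs: V(3,0)=-11.9620, V(3,1)=-7.9684, V(3,2)=-2.6769, V(3,3)=4.3344
(2,0): S=15.3600. Δ = (V_up−V_dn)/(S_up−S_dn) = (-7.9684−-11.9620)/(16.2816−12.2880) = 1.0000. V = [p*·-7.9684 + (1−p*)·-11.9620]/1.02 = -8.4145. B = V − Δ·S = -23.7745.
(2,1): S=20.3520. Δ = (V_up−V_dn)/(S_up−S_dn) = (-2.6769−-7.9684)/(21.5731−16.2816) = 1.0000. V = [p*·-2.6769 + (1−p*)·-7.9684]/1.02 = -3.4225. B = V − Δ·S = -23.7745.
(2,2): S=26.9664. Δ = (V_up−V_dn)/(S_up−S_dn) = (4.3344−-2.6769)/(28.5844−21.5731) = 1.0000. V = [p*·4.3344 + (1−p*)·-2.6769]/1.02 = 3.1919. B = V − Δ·S = -23.7745.
(1,0): S=19.2000. Δ = (V_up−V_dn)/(S_up−S_dn) = (-3.4225−-8.4145)/(20.3520−15.3600) = 1.0000. V = [p*·-3.4225 + (1−p*)·-8.4145]/1.02 = -4.1083. B = V − Δ·S = -23.3083.
(1,1): S=25.4400. Δ = (V_up−V_dn)/(S_up−S_dn) = (3.1919−-3.4225)/(26.9664−20.3520) = 1.0000. V = [p*·3.1919 + (1−p*)·-3.4225]/1.02 = 2.1317. B = V − Δ·S = -23.3083.
(0,0): S=24.0000. Δ = (V_up−V_dn)/(S_up−S_dn) = (2.1317−-4.1083)/(25.4400−19.2000) = 1.0000. V = [p*·2.1317 + (1−p*)·-4.1083]/1.02 = 1.1487. B = V − Δ·S = -22.8513.
Check: Δ(0,0)·S0 + B(0,0) = 1.1487 = V0.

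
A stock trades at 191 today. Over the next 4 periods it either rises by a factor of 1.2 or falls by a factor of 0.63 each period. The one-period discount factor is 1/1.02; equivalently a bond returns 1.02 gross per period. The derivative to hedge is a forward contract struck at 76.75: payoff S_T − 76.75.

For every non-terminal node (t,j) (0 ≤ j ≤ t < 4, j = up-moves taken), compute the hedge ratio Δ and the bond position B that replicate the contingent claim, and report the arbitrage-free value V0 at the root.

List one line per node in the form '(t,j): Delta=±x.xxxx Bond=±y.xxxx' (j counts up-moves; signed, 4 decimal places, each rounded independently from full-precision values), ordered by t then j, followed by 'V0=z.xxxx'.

(0,0): Delta=1.0000 Bond=-70.9051
(1,0): Delta=1.0000 Bond=-72.3232
(1,1): Delta=1.0000 Bond=-72.3232
(2,0): Delta=1.0000 Bond=-73.7697
(2,1): Delta=1.0000 Bond=-73.7697
(2,2): Delta=1.0000 Bond=-73.7697
(3,0): Delta=1.0000 Bond=-75.2451
(3,1): Delta=1.0000 Bond=-75.2451
(3,2): Delta=1.0000 Bond=-75.2451
(3,3): Delta=1.0000 Bond=-75.2451
V0=120.0949

Since d<R<u, set p* = (R−d)/(u−d) = 0.6842; price each node as the discounted p*-expectation of its children.
Payoff layer (t=4): V(4,0)=-46.6618, V(4,1)=-19.4392, V(4,2)=32.4134, V(4,3)=131.1802, V(4,4)=319.3076
(3,0): S=47.7590. Δ = (V_up−V_dn)/(S_up−S_dn) = (-19.4392−-46.6618)/(57.3108−30.0882) = 1.0000. V = [p*·-19.4392 + (1−p*)·-46.6618]/1.02 = -27.4861. B = V − Δ·S = -75.2451.
(3,1): S=90.9695. Δ = (V_up−V_dn)/(S_up−S_dn) = (32.4134−-19.4392)/(109.1634−57.3108) = 1.0000. V = [p*·32.4134 + (1−p*)·-19.4392]/1.02 = 15.7244. B = V − Δ·S = -75.2451.
(3,2): S=173.2752. Δ = (V_up−V_dn)/(S_up−S_dn) = (131.1802−32.4134)/(207.9302−109.1634) = 1.0000. V = [p*·131.1802 + (1−p*)·32.4134]/1.02 = 98.0301. B = V − Δ·S = -75.2451.
(3,3): S=330.0480. Δ = (V_up−V_dn)/(S_up−S_dn) = (319.3076−131.1802)/(396.0576−207.9302) = 1.0000. V = [p*·319.3076 + (1−p*)·131.1802]/1.02 = 254.8029. B = V − Δ·S = -75.2451.
(2,0): S=75.8079. Δ = (V_up−V_dn)/(S_up−S_dn) = (15.7244−-27.4861)/(90.9695−47.7590) = 1.0000. V = [p*·15.7244 + (1−p*)·-27.4861]/1.02 = 2.0382. B = V − Δ·S = -73.7697.
(2,1): S=144.3960. Δ = (V_up−V_dn)/(S_up−S_dn) = (98.0301−15.7244)/(173.2752−90.9695) = 1.0000. V = [p*·98.0301 + (1−p*)·15.7244]/1.02 = 70.6263. B = V − Δ·S = -73.7697.
(2,2): S=275.0400. Δ = (V_up−V_dn)/(S_up−S_dn) = (254.8029−98.0301)/(330.0480−173.2752) = 1.0000. V = [p*·254.8029 + (1−p*)·98.0301]/1.02 = 201.2703. B = V − Δ·S = -73.7697.
(1,0): S=120.3300. Δ = (V_up−V_dn)/(S_up−S_dn) = (70.6263−2.0382)/(144.3960−75.8079) = 1.0000. V = [p*·70.6263 + (1−p*)·2.0382]/1.02 = 48.0068. B = V − Δ·S = -72.3232.
(1,1): S=229.2000. Δ = (V_up−V_dn)/(S_up−S_dn) = (201.2703−70.6263)/(275.0400−144.3960) = 1.0000. V = [p*·201.2703 + (1−p*)·70.6263]/1.02 = 156.8768. B = V − Δ·S = -72.3232.
(0,0): S=191.0000. Δ = (V_up−V_dn)/(S_up−S_dn) = (156.8768−48.0068)/(229.2000−120.3300) = 1.0000. V = [p*·156.8768 + (1−p*)·48.0068]/1.02 = 120.0949. B = V − Δ·S = -70.9051.
Each (Δ,B) replicates both successor values, so the strategy is self-financing and V0 is arbitrage-free.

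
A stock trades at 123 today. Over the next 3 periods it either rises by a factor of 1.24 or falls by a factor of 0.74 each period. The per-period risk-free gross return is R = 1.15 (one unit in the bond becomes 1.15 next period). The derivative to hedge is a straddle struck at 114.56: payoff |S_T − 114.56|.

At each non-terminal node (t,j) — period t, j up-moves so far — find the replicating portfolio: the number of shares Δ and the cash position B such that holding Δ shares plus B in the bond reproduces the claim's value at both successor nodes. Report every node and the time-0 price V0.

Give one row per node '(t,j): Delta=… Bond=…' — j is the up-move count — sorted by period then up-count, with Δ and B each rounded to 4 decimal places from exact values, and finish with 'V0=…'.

(0,0): Delta=0.7478 Bond=-40.5608
(1,0): Delta=-0.2043 Bond=40.0209
(1,1): Delta=0.8726 Bond=-65.6691
(2,0): Delta=-1.0000 Bond=99.6174
(2,1): Delta=-0.1001 Bond=34.2597
(2,2): Delta=1.0000 Bond=-99.6174
V0=51.4247

No-arbitrage ⇒ martingale measure with p* = (R−d)/(u−d) = 0.8200.
Payoff layer (t=3): V(3,0)=64.7174, V(3,1)=31.0400, V(3,2)=25.3924, V(3,3)=119.9548
Node (2,0) S=67.3548: V=(p*·31.0400+(1−p*)·64.7174)/1.15=32.2626; Δ=(31.0400−64.7174)/(83.5200−49.8426)=-1.0000; B=V−Δ·S=99.6174
Node (2,1) S=112.8648: V=(p*·25.3924+(1−p*)·31.0400)/1.15=22.9643; Δ=(25.3924−31.0400)/(139.9524−83.5200)=-0.1001; B=V−Δ·S=34.2597
Node (2,2) S=189.1248: V=(p*·119.9548+(1−p*)·25.3924)/1.15=89.5074; Δ=(119.9548−25.3924)/(234.5148−139.9524)=1.0000; B=V−Δ·S=-99.6174
Node (1,0) S=91.0200: V=(p*·22.9643+(1−p*)·32.2626)/1.15=21.4243; Δ=(22.9643−32.2626)/(112.8648−67.3548)=-0.2043; B=V−Δ·S=40.0209
Node (1,1) S=152.5200: V=(p*·89.5074+(1−p*)·22.9643)/1.15=67.4171; Δ=(89.5074−22.9643)/(189.1248−112.8648)=0.8726; B=V−Δ·S=-65.6691
Node (0,0) S=123.0000: V=(p*·67.4171+(1−p*)·21.4243)/1.15=51.4247; Δ=(67.4171−21.4243)/(152.5200−91.0200)=0.7478; B=V−Δ·S=-40.5608
Check: Δ(0,0)·S0 + B(0,0) = 51.4247 = V0.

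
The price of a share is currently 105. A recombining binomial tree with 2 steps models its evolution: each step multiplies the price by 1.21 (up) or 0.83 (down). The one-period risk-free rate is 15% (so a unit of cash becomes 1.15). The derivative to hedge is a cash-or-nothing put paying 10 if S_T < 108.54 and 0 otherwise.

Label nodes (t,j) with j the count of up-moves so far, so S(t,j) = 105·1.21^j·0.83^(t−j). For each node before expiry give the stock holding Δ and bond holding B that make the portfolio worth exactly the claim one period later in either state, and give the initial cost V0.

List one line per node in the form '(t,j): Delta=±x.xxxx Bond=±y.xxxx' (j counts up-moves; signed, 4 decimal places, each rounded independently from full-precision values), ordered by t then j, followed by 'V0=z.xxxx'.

Risk-neutral probability p* = (R−d)/(u−d) = (1.15−0.83)/(1.21−0.83) = 0.8421.
Terminal payoffs: V(2,0)=10.0000, V(2,1)=10.0000, V(2,2)=0.0000
  t=1,j=0: stock 87.1500 → up 105.4515 (V=10.0000), down 72.3345 (V=10.0000). Price 8.6957; hedge Δ=0.0000, bond B=8.6957.
  t=1,j=1: stock 127.0500 → up 153.7305 (V=0.0000), down 105.4515 (V=10.0000). Price 1.3730; hedge Δ=-0.2071, bond B=27.6888.
  t=0,j=0: stock 105.0000 → up 127.0500 (V=1.3730), down 87.1500 (V=8.6957). Price 2.1993; hedge Δ=-0.1835, bond B=21.4695.
Check: Δ(0,0)·S0 + B(0,0) = 2.1993 = V0.

(0,0): Delta=-0.1835 Bond=21.4695
(1,0): Delta=0.0000 Bond=8.6957
(1,1): Delta=-0.2071 Bond=27.6888
V0=2.1993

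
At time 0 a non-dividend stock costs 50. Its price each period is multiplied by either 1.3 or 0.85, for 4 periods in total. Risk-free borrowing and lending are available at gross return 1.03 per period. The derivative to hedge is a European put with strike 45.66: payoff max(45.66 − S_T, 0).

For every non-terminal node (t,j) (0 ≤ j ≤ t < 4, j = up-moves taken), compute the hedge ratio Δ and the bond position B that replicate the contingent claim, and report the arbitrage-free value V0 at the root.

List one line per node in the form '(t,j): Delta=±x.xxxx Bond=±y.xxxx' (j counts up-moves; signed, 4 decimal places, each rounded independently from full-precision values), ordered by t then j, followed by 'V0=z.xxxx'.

Under the risk-neutral measure, an up-move has probability p* = (R−d)/(u−d) = 0.4000 and values discount at R = 1.03.
Terminal payoffs: V(4,0)=19.5597, V(4,1)=5.7419, V(4,2)=0.0000, V(4,3)=0.0000, V(4,4)=0.0000
(3,0): S=30.7062. Δ = (V_up−V_dn)/(S_up−S_dn) = (5.7419−19.5597)/(39.9181−26.1003) = -1.0000. V = [p*·5.7419 + (1−p*)·19.5597]/1.03 = 13.6238. B = V − Δ·S = 44.3301.
(3,1): S=46.9625. Δ = (V_up−V_dn)/(S_up−S_dn) = (0.0000−5.7419)/(61.0512−39.9181) = -0.2717. V = [p*·0.0000 + (1−p*)·5.7419]/1.03 = 3.3448. B = V − Δ·S = 16.1045.
(3,2): S=71.8250. Δ = (V_up−V_dn)/(S_up−S_dn) = (0.0000−0.0000)/(93.3725−61.0513) = 0.0000. V = [p*·0.0000 + (1−p*)·0.0000]/1.03 = 0.0000. B = V − Δ·S = 0.0000.
(3,3): S=109.8500. Δ = (V_up−V_dn)/(S_up−S_dn) = (0.0000−0.0000)/(142.8050−93.3725) = 0.0000. V = [p*·0.0000 + (1−p*)·0.0000]/1.03 = 0.0000. B = V − Δ·S = 0.0000.
(2,0): S=36.1250. Δ = (V_up−V_dn)/(S_up−S_dn) = (3.3448−13.6238)/(46.9625−30.7062) = -0.6323. V = [p*·3.3448 + (1−p*)·13.6238]/1.03 = 9.2352. B = V − Δ·S = 32.0775.
(2,1): S=55.2500. Δ = (V_up−V_dn)/(S_up−S_dn) = (0.0000−3.3448)/(71.8250−46.9625) = -0.1345. V = [p*·0.0000 + (1−p*)·3.3448]/1.03 = 1.9484. B = V − Δ·S = 9.3813.
(2,2): S=84.5000. Δ = (V_up−V_dn)/(S_up−S_dn) = (0.0000−0.0000)/(109.8500−71.8250) = 0.0000. V = [p*·0.0000 + (1−p*)·0.0000]/1.03 = 0.0000. B = V − Δ·S = 0.0000.
(1,0): S=42.5000. Δ = (V_up−V_dn)/(S_up−S_dn) = (1.9484−9.2352)/(55.2500−36.1250) = -0.3810. V = [p*·1.9484 + (1−p*)·9.2352]/1.03 = 6.1364. B = V − Δ·S = 22.3292.
(1,1): S=65.0000. Δ = (V_up−V_dn)/(S_up−S_dn) = (0.0000−1.9484)/(84.5000−55.2500) = -0.0666. V = [p*·0.0000 + (1−p*)·1.9484]/1.03 = 1.1350. B = V − Δ·S = 5.4648.
(0,0): S=50.0000. Δ = (V_up−V_dn)/(S_up−S_dn) = (1.1350−6.1364)/(65.0000−42.5000) = -0.2223. V = [p*·1.1350 + (1−p*)·6.1364]/1.03 = 4.0154. B = V − Δ·S = 15.1295.
Self-financing check: at every node Δ·S+B equals the discounted successor values.

(0,0): Delta=-0.2223 Bond=15.1295
(1,0): Delta=-0.3810 Bond=22.3292
(1,1): Delta=-0.0666 Bond=5.4648
(2,0): Delta=-0.6323 Bond=32.0775
(2,1): Delta=-0.1345 Bond=9.3813
(2,2): Delta=0.0000 Bond=0.0000
(3,0): Delta=-1.0000 Bond=44.3301
(3,1): Delta=-0.2717 Bond=16.1045
(3,2): Delta=0.0000 Bond=0.0000
(3,3): Delta=0.0000 Bond=0.0000
V0=4.0154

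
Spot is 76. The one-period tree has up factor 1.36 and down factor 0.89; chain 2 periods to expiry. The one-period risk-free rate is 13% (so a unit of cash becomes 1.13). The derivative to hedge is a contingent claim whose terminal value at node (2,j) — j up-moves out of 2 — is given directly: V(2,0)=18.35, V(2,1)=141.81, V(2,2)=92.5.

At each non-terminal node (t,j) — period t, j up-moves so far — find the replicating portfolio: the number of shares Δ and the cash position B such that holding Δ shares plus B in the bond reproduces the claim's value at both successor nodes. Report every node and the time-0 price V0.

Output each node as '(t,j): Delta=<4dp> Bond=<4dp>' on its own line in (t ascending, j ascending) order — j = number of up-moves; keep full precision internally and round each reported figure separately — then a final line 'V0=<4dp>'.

No-arbitrage ⇒ martingale measure with p* = (R−d)/(u−d) = 0.5106.
Payoff layer (t=2): V(2,0)=18.3500, V(2,1)=141.8100, V(2,2)=92.5000
(1,0): S=67.6400. Δ = (V_up−V_dn)/(S_up−S_dn) = (141.8100−18.3500)/(91.9904−60.1996) = 3.8835. V = [p*·141.8100 + (1−p*)·18.3500]/1.13 = 72.0296. B = V − Δ·S = -190.6513.
(1,1): S=103.3600. Δ = (V_up−V_dn)/(S_up−S_dn) = (92.5000−141.8100)/(140.5696−91.9904) = -1.0150. V = [p*·92.5000 + (1−p*)·141.8100]/1.13 = 103.2128. B = V − Δ·S = 208.1277.
(0,0): S=76.0000. Δ = (V_up−V_dn)/(S_up−S_dn) = (103.2128−72.0296)/(103.3600−67.6400) = 0.8730. V = [p*·103.2128 + (1−p*)·72.0296]/1.13 = 77.8344. B = V − Δ·S = 11.4872.
Each (Δ,B) replicates both successor values, so the strategy is self-financing and V0 is arbitrage-free.

(0,0): Delta=0.8730 Bond=11.4872
(1,0): Delta=3.8835 Bond=-190.6513
(1,1): Delta=-1.0150 Bond=208.1277
V0=77.8344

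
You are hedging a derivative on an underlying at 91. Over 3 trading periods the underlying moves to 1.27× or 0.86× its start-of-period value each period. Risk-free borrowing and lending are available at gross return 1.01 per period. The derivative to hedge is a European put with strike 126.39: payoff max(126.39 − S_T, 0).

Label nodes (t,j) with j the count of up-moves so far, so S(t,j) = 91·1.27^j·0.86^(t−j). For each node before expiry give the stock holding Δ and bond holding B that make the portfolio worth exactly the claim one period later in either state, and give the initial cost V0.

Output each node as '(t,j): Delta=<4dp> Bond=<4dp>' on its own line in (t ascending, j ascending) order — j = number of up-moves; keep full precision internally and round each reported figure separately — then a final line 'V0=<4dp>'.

(0,0): Delta=-0.7889 Bond=106.3194
(1,0): Delta=-1.0000 Bond=123.8996
(1,1): Delta=-0.5412 Bond=78.7532
(2,0): Delta=-1.0000 Bond=125.1386
(2,1): Delta=-1.0000 Bond=125.1386
(2,2): Delta=-0.0027 Bond=0.5043
V0=34.5252

The replicating-portfolio and risk-neutral prices coincide; use p* = (1.01−0.86)/(1.27−0.86) = 0.3659 for the latter.
Terminal values V(3,·): V(3,0)=68.5089, V(3,1)=40.9144, V(3,2)=0.1644, V(3,3)=0.0000
  t=2,j=0: stock 67.3036 → up 85.4756 (V=40.9144), down 57.8811 (V=68.5089). Price 57.8350; hedge Δ=-1.0000, bond B=125.1386.
  t=2,j=1: stock 99.3902 → up 126.2256 (V=0.1644), down 85.4756 (V=40.9144). Price 25.7484; hedge Δ=-1.0000, bond B=125.1386.
  t=2,j=2: stock 146.7739 → up 186.4029 (V=0.0000), down 126.2256 (V=0.1644). Price 0.1033; hedge Δ=-0.0027, bond B=0.5043.
  t=1,j=0: stock 78.2600 → up 99.3902 (V=25.7484), down 67.3036 (V=57.8350). Price 45.6396; hedge Δ=-1.0000, bond B=123.8996.
  t=1,j=1: stock 115.5700 → up 146.7739 (V=0.1033), down 99.3902 (V=25.7484). Price 16.2040; hedge Δ=-0.5412, bond B=78.7532.
  t=0,j=0: stock 91.0000 → up 115.5700 (V=16.2040), down 78.2600 (V=45.6396). Price 34.5252; hedge Δ=-0.7889, bond B=106.3194.
Self-financing check: at every node Δ·S+B equals the discounted successor values.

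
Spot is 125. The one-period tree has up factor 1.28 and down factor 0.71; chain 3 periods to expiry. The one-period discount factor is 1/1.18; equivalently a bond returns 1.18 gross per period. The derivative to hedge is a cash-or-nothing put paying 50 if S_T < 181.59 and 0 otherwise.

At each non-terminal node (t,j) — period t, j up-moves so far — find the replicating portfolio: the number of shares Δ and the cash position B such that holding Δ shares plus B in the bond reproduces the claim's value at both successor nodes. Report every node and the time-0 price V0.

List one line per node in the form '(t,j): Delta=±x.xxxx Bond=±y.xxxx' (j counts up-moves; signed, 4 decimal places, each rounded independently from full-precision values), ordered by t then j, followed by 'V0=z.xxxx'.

No-arbitrage ⇒ martingale measure with p* = (R−d)/(u−d) = 0.8246.
Terminal values V(3,·): V(3,0)=50.0000, V(3,1)=50.0000, V(3,2)=50.0000, V(3,3)=0.0000
Node (2,0) S=63.0125: V=(p*·50.0000+(1−p*)·50.0000)/1.18=42.3729; Δ=(50.0000−50.0000)/(80.6560−44.7389)=0.0000; B=V−Δ·S=42.3729
Node (2,1) S=113.6000: V=(p*·50.0000+(1−p*)·50.0000)/1.18=42.3729; Δ=(50.0000−50.0000)/(145.4080−80.6560)=0.0000; B=V−Δ·S=42.3729
Node (2,2) S=204.8000: V=(p*·0.0000+(1−p*)·50.0000)/1.18=7.4338; Δ=(0.0000−50.0000)/(262.1440−145.4080)=-0.4283; B=V−Δ·S=95.1531
Node (1,0) S=88.7500: V=(p*·42.3729+(1−p*)·42.3729)/1.18=35.9092; Δ=(42.3729−42.3729)/(113.6000−63.0125)=0.0000; B=V−Δ·S=35.9092
Node (1,1) S=160.0000: V=(p*·7.4338+(1−p*)·42.3729)/1.18=11.4945; Δ=(7.4338−42.3729)/(204.8000−113.6000)=-0.3831; B=V−Δ·S=72.7911
Node (0,0) S=125.0000: V=(p*·11.4945+(1−p*)·35.9092)/1.18=13.3710; Δ=(11.4945−35.9092)/(160.0000−88.7500)=-0.3427; B=V−Δ·S=56.2039
Check: Δ(0,0)·S0 + B(0,0) = 13.3710 = V0.

(0,0): Delta=-0.3427 Bond=56.2039
(1,0): Delta=0.0000 Bond=35.9092
(1,1): Delta=-0.3831 Bond=72.7911
(2,0): Delta=0.0000 Bond=42.3729
(2,1): Delta=0.0000 Bond=42.3729
(2,2): Delta=-0.4283 Bond=95.1531
V0=13.3710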